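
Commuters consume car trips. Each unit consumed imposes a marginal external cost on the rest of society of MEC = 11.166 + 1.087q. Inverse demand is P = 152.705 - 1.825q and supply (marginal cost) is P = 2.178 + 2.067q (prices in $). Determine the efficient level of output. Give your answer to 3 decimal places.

Social marginal benefit = demand − MEC = 141.539 - 2.912q.
Set SMB = MC: 141.539 - 2.912q = 2.178 + 2.067q → q* = 27.9898.

q* = 27.990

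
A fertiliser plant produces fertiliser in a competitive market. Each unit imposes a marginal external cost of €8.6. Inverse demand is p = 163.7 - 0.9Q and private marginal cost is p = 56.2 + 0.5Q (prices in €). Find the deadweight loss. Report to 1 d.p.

Market equilibrium (private): 56.2 + 0.5Q = 163.7 - 0.9Q → Q_m = 76.7857.
Social marginal cost = private MC + MEC = 64.8 + 0.5Q.
Set SMC = demand: 64.8 + 0.5Q = 163.7 - 0.9Q → Q* = 70.6429.
Height of the DWL triangle at Q_m is SMC(Q_m) − demand(Q_m) = MEC(Q_m) = 8.6000.
DWL = ½ × 6.1428 × 8.6000 = 26.4140.

DWL = €26.4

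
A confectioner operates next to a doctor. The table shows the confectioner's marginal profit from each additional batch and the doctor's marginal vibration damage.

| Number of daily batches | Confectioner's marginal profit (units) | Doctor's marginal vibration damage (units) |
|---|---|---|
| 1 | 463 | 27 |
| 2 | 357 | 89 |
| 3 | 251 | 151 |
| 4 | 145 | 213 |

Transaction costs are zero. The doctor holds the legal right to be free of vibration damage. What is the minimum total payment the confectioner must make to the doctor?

267

Efficient level: marginal profit ≥ marginal vibration damage through level 3, so k* = 3.
With the doctor holding the right, the confectioner must at least compensate total damage at k*: 27 + 89 + 151 = 267.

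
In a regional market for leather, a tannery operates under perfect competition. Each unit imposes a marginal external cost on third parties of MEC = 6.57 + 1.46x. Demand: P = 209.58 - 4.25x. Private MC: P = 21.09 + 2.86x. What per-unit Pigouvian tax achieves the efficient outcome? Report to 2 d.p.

tax = 37.56 per unit

Social marginal cost = private MC + MEC = 27.66 + 4.32x.
Set SMC = demand: 27.66 + 4.32x = 209.58 - 4.25x → x* = 21.2275.
The Pigouvian tax equals MEC at x*: 6.57 + 1.46×21.2275 = 37.5622.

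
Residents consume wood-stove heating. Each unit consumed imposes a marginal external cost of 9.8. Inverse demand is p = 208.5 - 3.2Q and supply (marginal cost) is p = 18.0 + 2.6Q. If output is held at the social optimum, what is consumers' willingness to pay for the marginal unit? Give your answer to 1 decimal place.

P = 108.8

Social marginal benefit = demand − MEC = 198.7 - 3.2Q.
Set SMB = MC: 198.7 - 3.2Q = 18.0 + 2.6Q → Q* = 31.1552.
Consumer price on the demand curve at Q*: 208.5 − 3.2×31.1552 = 108.8034.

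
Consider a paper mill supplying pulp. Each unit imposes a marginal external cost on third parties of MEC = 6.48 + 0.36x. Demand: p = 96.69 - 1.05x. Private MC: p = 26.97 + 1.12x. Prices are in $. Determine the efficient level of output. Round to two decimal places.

x* = 25.00

Social marginal cost = private MC + MEC = 33.45 + 1.48x.
Set SMC = demand: 33.45 + 1.48x = 96.69 - 1.05x → x* = 24.9960.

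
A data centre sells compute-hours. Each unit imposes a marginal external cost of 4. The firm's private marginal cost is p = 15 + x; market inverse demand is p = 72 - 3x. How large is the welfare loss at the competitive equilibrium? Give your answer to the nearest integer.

DWL = 2

Market equilibrium (private): 15 + x = 72 - 3x → x_m = 14.2500.
Social marginal cost = private MC + MEC = 19 + x.
Set SMC = demand: 19 + x = 72 - 3x → x* = 13.2500.
The welfare-loss triangle has base |x_m − x*| and height MEC(x_m) (the vertical gap between SMC and demand is zero at x* and MEC at x_m).
DWL = ½ × 1.0000 × 4.0000 = 2.0000.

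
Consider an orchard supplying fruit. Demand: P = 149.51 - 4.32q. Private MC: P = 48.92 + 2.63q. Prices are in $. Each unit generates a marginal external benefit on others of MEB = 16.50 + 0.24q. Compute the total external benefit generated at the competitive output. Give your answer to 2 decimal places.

Market equilibrium (private): 48.92 + 2.63q = 149.51 - 4.32q → q_m = 14.4734.
Total external benefit = ∫₀^{q_m} (16.50 + 0.24q) dq = 16.50×14.4734 + ½×0.24×14.4734² = 263.9486.

$263.95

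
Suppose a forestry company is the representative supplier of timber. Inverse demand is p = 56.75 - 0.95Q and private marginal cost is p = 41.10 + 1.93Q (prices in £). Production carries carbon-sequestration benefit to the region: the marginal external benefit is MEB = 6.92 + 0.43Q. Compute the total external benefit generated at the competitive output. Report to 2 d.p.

£43.95

Market equilibrium (private): 41.10 + 1.93Q = 56.75 - 0.95Q → Q_m = 5.4340.
Total external benefit = ∫₀^{Q_m} (6.92 + 0.43Q) dQ = 6.92×5.4340 + ½×0.43×5.4340² = 43.9519.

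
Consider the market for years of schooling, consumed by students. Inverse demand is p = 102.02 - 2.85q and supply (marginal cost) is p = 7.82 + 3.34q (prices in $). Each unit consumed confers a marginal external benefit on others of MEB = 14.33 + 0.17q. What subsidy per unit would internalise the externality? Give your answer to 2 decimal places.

Social marginal benefit = demand + MEB = 116.35 - 2.68q.
Set SMB = MC: 116.35 - 2.68q = 7.82 + 3.34q → q* = 18.0282.
The Pigouvian subsidy equals MEB at q*: 14.33 + 0.17×18.0282 = 17.3948.

subsidy = $17.39 per unit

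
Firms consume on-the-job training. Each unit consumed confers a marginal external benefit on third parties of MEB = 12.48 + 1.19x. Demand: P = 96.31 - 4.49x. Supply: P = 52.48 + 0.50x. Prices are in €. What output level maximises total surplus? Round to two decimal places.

x* = 14.82

Social marginal benefit = demand + MEB = 108.79 - 3.30x.
Set SMB = MC: 108.79 - 3.30x = 52.48 + 0.50x → x* = 14.8184.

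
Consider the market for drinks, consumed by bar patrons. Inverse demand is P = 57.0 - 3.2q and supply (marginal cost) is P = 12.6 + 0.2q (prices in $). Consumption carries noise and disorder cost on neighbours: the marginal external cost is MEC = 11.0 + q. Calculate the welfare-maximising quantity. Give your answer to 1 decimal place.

q* = 7.6

Social marginal benefit = demand − MEC = 46.0 - 4.2q.
Set SMB = MC: 46.0 - 4.2q = 12.6 + 0.2q → q* = 7.5909.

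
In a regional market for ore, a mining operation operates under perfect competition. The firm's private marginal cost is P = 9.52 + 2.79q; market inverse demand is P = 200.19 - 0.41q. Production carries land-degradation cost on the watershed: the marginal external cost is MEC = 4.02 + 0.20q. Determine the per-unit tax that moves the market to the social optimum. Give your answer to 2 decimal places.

Social marginal cost = private MC + MEC = 13.54 + 2.99q.
Set SMC = demand: 13.54 + 2.99q = 200.19 - 0.41q → q* = 54.8971.
The Pigouvian tax equals MEC at q*: 4.02 + 0.20×54.8971 = 14.9994.

tax = 15.00 per unit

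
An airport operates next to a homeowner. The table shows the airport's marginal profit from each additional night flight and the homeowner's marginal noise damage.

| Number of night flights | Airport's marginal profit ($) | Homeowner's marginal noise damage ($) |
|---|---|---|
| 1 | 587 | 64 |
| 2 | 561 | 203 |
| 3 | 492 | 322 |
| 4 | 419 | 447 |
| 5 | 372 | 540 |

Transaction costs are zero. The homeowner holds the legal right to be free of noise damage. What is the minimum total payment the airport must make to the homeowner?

Efficient level: marginal profit ≥ marginal noise damage through level 3, so k* = 3.
With the homeowner holding the right, the airport must at least compensate total damage at k*: 64 + 203 + 322 = 589.

$589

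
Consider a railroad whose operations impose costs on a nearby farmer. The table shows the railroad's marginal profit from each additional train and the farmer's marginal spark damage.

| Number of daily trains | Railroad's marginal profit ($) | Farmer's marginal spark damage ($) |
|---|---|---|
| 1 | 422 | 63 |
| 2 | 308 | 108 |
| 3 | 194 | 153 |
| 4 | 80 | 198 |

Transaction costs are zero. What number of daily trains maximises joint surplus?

Bargaining reaches the level where marginal profit last exceeds marginal spark damage.
That holds through level 3 (194 ≥ 153) but not at 4 (80 < 198).

3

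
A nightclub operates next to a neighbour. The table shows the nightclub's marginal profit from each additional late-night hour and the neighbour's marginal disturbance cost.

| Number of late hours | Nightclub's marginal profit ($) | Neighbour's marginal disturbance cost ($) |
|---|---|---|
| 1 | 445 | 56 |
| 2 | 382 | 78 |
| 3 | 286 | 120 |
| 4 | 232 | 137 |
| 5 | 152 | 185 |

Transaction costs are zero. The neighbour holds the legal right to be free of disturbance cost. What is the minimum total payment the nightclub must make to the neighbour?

$391

Efficient level: marginal profit ≥ marginal disturbance cost through level 4, so k* = 4.
With the neighbour holding the right, the nightclub must at least compensate total damage at k*: 56 + 78 + 120 + 137 = 391.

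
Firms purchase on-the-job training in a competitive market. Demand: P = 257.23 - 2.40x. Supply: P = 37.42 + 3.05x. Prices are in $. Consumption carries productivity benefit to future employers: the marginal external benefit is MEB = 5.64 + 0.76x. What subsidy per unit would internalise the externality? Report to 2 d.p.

subsidy = $42.17 per unit

Social marginal benefit = demand + MEB = 262.87 - 1.64x.
Set SMB = MC: 262.87 - 1.64x = 37.42 + 3.05x → x* = 48.0704.
The Pigouvian subsidy equals MEB at x*: 5.64 + 0.76×48.0704 = 42.1735.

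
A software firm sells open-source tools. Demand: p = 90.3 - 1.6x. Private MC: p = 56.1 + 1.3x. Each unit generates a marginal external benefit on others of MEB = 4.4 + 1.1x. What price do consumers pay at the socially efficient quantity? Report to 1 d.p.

Social marginal cost = private MC − MEB = 51.7 + 0.2x.
Set SMC = demand: 51.7 + 0.2x = 90.3 - 1.6x → x* = 21.4444.
Consumer price on the demand curve at x*: 90.3 − 1.6×21.4444 = 55.9890.

P = 56.0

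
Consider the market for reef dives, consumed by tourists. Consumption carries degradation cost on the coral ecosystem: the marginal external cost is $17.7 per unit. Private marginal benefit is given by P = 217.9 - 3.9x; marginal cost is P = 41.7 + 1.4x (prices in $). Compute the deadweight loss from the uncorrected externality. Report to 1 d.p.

DWL = $29.6

Market equilibrium (private): 41.7 + 1.4x = 217.9 - 3.9x → x_m = 33.2453.
Social marginal benefit = demand − MEC = 200.2 - 3.9x.
Set SMB = MC: 200.2 - 3.9x = 41.7 + 1.4x → x* = 29.9057.
Between x* and x_m the wedge MC − SMB runs linearly from 0 to MEC(x_m), so the loss is a triangle.
DWL = ½ × 3.3396 × 17.7000 = 29.5555.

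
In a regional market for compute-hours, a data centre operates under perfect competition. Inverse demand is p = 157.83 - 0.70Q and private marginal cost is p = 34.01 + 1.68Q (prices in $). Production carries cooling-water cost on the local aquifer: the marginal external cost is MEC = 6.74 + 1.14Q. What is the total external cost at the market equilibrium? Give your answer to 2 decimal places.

$1893.42

Market equilibrium (private): 34.01 + 1.68Q = 157.83 - 0.70Q → Q_m = 52.0252.
Total external cost = ∫₀^{Q_m} (6.74 + 1.14Q) dQ = 6.74×52.0252 + ½×1.14×52.0252² = 1893.4241.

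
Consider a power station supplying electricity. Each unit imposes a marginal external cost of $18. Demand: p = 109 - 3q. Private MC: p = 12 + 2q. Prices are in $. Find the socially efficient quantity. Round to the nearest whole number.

Social marginal cost = private MC + MEC = 30 + 2q.
Set SMC = demand: 30 + 2q = 109 - 3q → q* = 15.8000.

q* = 16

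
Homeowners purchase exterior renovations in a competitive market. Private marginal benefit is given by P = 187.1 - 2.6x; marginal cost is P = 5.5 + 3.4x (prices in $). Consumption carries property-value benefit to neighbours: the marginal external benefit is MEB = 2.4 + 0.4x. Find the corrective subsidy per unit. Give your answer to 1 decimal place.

Social marginal benefit = demand + MEB = 189.5 - 2.2x.
Set SMB = MC: 189.5 - 2.2x = 5.5 + 3.4x → x* = 32.8571.
The Pigouvian subsidy equals MEB at x*: 2.4 + 0.4×32.8571 = 15.5428.

subsidy = $15.5 per unit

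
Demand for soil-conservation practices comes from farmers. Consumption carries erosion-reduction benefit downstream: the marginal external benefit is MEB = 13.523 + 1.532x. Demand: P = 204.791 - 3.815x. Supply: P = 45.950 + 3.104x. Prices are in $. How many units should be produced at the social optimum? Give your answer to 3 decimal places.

x* = 31.996

Social marginal benefit = demand + MEB = 218.314 - 2.283x.
Set SMB = MC: 218.314 - 2.283x = 45.950 + 3.104x → x* = 31.9963.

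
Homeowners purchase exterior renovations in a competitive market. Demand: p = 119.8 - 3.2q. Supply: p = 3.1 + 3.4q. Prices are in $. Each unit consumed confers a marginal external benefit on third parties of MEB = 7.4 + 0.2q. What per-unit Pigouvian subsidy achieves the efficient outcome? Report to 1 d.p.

Social marginal benefit = demand + MEB = 127.2 - 3.0q.
Set SMB = MC: 127.2 - 3.0q = 3.1 + 3.4q → q* = 19.3906.
The Pigouvian subsidy equals MEB at q*: 7.4 + 0.2×19.3906 = 11.2781.

subsidy = $11.3 per unit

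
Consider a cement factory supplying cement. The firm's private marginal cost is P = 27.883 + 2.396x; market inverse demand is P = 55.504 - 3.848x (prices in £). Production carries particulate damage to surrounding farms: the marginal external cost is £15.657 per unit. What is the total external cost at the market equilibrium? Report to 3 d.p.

Market equilibrium (private): 27.883 + 2.396x = 55.504 - 3.848x → x_m = 4.4236.
Total external cost = MEC × x_m = 15.657 × 4.4236 = 69.2603.

£69.260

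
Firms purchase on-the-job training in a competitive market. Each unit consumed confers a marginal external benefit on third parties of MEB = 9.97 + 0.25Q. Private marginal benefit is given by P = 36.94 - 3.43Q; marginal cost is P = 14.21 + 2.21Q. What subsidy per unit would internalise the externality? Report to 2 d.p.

Social marginal benefit = demand + MEB = 46.91 - 3.18Q.
Set SMB = MC: 46.91 - 3.18Q = 14.21 + 2.21Q → Q* = 6.0668.
The Pigouvian subsidy equals MEB at Q*: 9.97 + 0.25×6.0668 = 11.4867.

subsidy = 11.49 per unit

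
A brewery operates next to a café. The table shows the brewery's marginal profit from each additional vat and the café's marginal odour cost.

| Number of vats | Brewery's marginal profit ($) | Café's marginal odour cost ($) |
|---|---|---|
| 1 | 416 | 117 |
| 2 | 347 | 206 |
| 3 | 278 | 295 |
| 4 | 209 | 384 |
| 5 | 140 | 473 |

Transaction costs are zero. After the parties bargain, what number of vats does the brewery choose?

2

Bargaining reaches the level where marginal profit last exceeds marginal odour cost.
That holds through level 2 (347 ≥ 206) but not at 3 (278 < 295).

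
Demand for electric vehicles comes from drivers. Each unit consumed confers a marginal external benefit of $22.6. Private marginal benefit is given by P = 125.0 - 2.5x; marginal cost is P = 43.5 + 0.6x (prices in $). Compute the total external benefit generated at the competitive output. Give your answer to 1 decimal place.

$594.2

Market equilibrium (private): 43.5 + 0.6x = 125.0 - 2.5x → x_m = 26.2903.
Total external benefit = MEB × x_m = 22.6 × 26.2903 = 594.1608.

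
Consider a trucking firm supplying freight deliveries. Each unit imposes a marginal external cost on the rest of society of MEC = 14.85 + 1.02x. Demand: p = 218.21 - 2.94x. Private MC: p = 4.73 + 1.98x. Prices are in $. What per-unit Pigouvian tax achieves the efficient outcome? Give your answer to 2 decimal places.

Social marginal cost = private MC + MEC = 19.58 + 3.00x.
Set SMC = demand: 19.58 + 3.00x = 218.21 - 2.94x → x* = 33.4394.
The Pigouvian tax equals MEC at x*: 14.85 + 1.02×33.4394 = 48.9582.

tax = $48.96 per unit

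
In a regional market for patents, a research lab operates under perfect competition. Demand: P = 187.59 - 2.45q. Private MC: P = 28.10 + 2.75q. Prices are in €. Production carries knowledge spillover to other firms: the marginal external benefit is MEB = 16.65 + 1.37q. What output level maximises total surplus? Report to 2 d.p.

q* = 45.99

Social marginal cost = private MC − MEB = 11.45 + 1.38q.
Set SMC = demand: 11.45 + 1.38q = 187.59 - 2.45q → q* = 45.9896.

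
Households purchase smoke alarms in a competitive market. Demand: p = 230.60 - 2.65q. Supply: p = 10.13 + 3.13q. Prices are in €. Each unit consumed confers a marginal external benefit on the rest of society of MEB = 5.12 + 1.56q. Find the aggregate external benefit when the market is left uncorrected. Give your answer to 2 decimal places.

Market equilibrium (private): 10.13 + 3.13q = 230.60 - 2.65q → q_m = 38.1436.
Total external benefit = ∫₀^{q_m} (5.12 + 1.56q) dq = 5.12×38.1436 + ½×1.56×38.1436² = 1330.1439.

€1330.14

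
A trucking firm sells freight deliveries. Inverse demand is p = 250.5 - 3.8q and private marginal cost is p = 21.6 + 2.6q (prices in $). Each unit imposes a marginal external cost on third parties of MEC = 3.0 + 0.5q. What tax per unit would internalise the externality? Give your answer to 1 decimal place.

tax = $19.4 per unit

Social marginal cost = private MC + MEC = 24.6 + 3.1q.
Set SMC = demand: 24.6 + 3.1q = 250.5 - 3.8q → q* = 32.7391.
The Pigouvian tax equals MEC at q*: 3.0 + 0.5×32.7391 = 19.3696.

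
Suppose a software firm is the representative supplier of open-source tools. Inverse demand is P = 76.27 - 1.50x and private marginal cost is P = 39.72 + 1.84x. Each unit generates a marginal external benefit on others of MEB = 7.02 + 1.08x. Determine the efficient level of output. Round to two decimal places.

Social marginal cost = private MC − MEB = 32.70 + 0.76x.
Set SMC = demand: 32.70 + 0.76x = 76.27 - 1.50x → x* = 19.2788.

x* = 19.28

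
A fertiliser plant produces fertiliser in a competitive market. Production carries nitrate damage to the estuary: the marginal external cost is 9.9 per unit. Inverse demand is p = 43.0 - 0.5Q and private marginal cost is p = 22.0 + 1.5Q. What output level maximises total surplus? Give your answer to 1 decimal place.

Q* = 5.6

Social marginal cost = private MC + MEC = 31.9 + 1.5Q.
Set SMC = demand: 31.9 + 1.5Q = 43.0 - 0.5Q → Q* = 5.5500.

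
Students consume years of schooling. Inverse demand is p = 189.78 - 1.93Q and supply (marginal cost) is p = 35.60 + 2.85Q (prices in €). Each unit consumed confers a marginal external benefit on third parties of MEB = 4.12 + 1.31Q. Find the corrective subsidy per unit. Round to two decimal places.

Social marginal benefit = demand + MEB = 193.90 - 0.62Q.
Set SMB = MC: 193.90 - 0.62Q = 35.60 + 2.85Q → Q* = 45.6196.
The Pigouvian subsidy equals MEB at Q*: 4.12 + 1.31×45.6196 = 63.8817.

subsidy = €63.88 per unit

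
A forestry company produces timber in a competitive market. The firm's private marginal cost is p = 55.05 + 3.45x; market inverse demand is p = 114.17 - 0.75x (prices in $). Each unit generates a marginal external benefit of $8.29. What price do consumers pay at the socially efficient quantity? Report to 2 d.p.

Social marginal cost = private MC − MEB = 46.76 + 3.45x.
Set SMC = demand: 46.76 + 3.45x = 114.17 - 0.75x → x* = 16.0500.
Consumer price on the demand curve at x*: 114.17 − 0.75×16.0500 = 102.1325.

P = $102.13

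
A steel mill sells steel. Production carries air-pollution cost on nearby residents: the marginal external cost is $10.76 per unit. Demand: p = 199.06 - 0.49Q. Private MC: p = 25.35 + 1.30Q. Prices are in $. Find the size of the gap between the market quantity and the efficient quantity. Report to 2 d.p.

6.01 units

Market equilibrium (private): 25.35 + 1.30Q = 199.06 - 0.49Q → Q_m = 97.0447.
Social marginal cost = private MC + MEC = 36.11 + 1.30Q.
Set SMC = demand: 36.11 + 1.30Q = 199.06 - 0.49Q → Q* = 91.0335.
Gap = |97.0447 − 91.0335| = 6.0112.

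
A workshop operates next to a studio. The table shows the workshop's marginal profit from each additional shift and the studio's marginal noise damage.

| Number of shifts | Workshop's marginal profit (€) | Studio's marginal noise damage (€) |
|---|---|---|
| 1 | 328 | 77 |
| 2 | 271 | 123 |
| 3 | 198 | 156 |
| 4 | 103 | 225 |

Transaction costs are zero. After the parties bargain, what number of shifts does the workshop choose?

Bargaining reaches the level where marginal profit last exceeds marginal noise damage.
That holds through level 3 (198 ≥ 156) but not at 4 (103 < 225).

3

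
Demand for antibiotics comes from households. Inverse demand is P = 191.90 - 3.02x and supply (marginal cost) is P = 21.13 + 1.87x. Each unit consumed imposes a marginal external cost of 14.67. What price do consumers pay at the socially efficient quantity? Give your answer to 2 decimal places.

Social marginal benefit = demand − MEC = 177.23 - 3.02x.
Set SMB = MC: 177.23 - 3.02x = 21.13 + 1.87x → x* = 31.9223.
Consumer price on the demand curve at x*: 191.90 − 3.02×31.9223 = 95.4947.

P = 95.49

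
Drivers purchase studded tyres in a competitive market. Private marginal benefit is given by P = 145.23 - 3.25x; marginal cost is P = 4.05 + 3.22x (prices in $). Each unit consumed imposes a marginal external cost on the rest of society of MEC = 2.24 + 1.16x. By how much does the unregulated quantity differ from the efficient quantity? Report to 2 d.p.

3.61 units

Market equilibrium (private): 4.05 + 3.22x = 145.23 - 3.25x → x_m = 21.8207.
Social marginal benefit = demand − MEC = 142.99 - 4.41x.
Set SMB = MC: 142.99 - 4.41x = 4.05 + 3.22x → x* = 18.2097.
Gap = |21.8207 − 18.2097| = 3.6110.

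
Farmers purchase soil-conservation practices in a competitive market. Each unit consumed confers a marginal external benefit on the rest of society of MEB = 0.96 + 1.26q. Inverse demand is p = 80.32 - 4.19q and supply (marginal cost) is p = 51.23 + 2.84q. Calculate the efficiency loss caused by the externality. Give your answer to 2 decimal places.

Market equilibrium (private): 51.23 + 2.84q = 80.32 - 4.19q → q_m = 4.1380.
Social marginal benefit = demand + MEB = 81.28 - 2.93q.
Set SMB = MC: 81.28 - 2.93q = 51.23 + 2.84q → q* = 5.2080.
Between q* and q_m the wedge SMB − MC runs linearly from 0 to MEB(q_m), so the loss is a triangle.
DWL = ½ × 1.0700 × 6.1739 = 3.3030.

DWL = 3.30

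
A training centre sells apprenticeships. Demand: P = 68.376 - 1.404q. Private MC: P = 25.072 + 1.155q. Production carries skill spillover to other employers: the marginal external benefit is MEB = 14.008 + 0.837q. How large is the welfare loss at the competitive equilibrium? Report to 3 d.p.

DWL = 230.446

Market equilibrium (private): 25.072 + 1.155q = 68.376 - 1.404q → q_m = 16.9222.
Social marginal cost = private MC − MEB = 11.064 + 0.318q.
Set SMC = demand: 11.064 + 0.318q = 68.376 - 1.404q → q* = 33.2822.
The welfare-loss triangle has base |q_m − q*| and height MEB(q_m) (the vertical gap between SMC and demand is zero at q* and MEB at q_m).
DWL = ½ × 16.3600 × 28.1719 = 230.4461.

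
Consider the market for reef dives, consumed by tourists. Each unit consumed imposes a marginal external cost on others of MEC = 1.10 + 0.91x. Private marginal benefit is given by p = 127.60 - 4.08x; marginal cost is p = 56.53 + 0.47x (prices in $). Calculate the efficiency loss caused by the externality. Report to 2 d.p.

DWL = $21.48

Market equilibrium (private): 56.53 + 0.47x = 127.60 - 4.08x → x_m = 15.6198.
Social marginal benefit = demand − MEC = 126.50 - 4.99x.
Set SMB = MC: 126.50 - 4.99x = 56.53 + 0.47x → x* = 12.8150.
The welfare-loss triangle has base |x_m − x*| and height MEC(x_m) (the vertical gap between SMB and MC is zero at x* and MEC at x_m).
DWL = ½ × 2.8048 × 15.3140 = 21.4764.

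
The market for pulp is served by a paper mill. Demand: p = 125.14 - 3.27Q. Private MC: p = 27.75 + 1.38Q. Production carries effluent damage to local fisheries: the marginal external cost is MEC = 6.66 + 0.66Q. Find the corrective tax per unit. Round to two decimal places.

Social marginal cost = private MC + MEC = 34.41 + 2.04Q.
Set SMC = demand: 34.41 + 2.04Q = 125.14 - 3.27Q → Q* = 17.0866.
The Pigouvian tax equals MEC at Q*: 6.66 + 0.66×17.0866 = 17.9372.

tax = 17.94 per unit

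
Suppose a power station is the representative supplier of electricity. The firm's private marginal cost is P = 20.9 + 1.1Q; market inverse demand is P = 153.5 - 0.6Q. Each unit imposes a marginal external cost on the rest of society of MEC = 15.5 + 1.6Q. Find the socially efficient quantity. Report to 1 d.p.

Social marginal cost = private MC + MEC = 36.4 + 2.7Q.
Set SMC = demand: 36.4 + 2.7Q = 153.5 - 0.6Q → Q* = 35.4848.

Q* = 35.5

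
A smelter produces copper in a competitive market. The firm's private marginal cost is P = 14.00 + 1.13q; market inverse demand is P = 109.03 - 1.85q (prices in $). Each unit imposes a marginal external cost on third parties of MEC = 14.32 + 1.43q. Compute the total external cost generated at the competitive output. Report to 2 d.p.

$1183.76

Market equilibrium (private): 14.00 + 1.13q = 109.03 - 1.85q → q_m = 31.8893.
Total external cost = ∫₀^{q_m} (14.32 + 1.43q) dq = 14.32×31.8893 + ½×1.43×31.8893² = 1183.7579.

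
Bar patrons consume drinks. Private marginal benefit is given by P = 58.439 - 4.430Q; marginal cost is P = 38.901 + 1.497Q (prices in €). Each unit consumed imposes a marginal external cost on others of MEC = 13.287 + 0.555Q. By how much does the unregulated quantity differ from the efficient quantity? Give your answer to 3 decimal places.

Market equilibrium (private): 38.901 + 1.497Q = 58.439 - 4.430Q → Q_m = 3.2964.
Social marginal benefit = demand − MEC = 45.152 - 4.985Q.
Set SMB = MC: 45.152 - 4.985Q = 38.901 + 1.497Q → Q* = 0.9644.
Gap = |3.2964 − 0.9644| = 2.3320.

2.332 units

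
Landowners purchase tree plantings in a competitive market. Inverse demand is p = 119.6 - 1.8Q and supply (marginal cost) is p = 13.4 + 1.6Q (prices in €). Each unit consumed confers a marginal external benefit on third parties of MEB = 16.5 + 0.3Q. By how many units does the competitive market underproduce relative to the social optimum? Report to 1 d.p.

8.3 units

Market equilibrium (private): 13.4 + 1.6Q = 119.6 - 1.8Q → Q_m = 31.2353.
Social marginal benefit = demand + MEB = 136.1 - 1.5Q.
Set SMB = MC: 136.1 - 1.5Q = 13.4 + 1.6Q → Q* = 39.5806.
Gap = |31.2353 − 39.5806| = 8.3453.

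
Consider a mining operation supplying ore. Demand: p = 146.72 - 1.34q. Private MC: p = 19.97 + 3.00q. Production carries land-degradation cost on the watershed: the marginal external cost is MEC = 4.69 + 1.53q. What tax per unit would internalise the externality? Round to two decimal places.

Social marginal cost = private MC + MEC = 24.66 + 4.53q.
Set SMC = demand: 24.66 + 4.53q = 146.72 - 1.34q → q* = 20.7939.
The Pigouvian tax equals MEC at q*: 4.69 + 1.53×20.7939 = 36.5047.

tax = 36.50 per unit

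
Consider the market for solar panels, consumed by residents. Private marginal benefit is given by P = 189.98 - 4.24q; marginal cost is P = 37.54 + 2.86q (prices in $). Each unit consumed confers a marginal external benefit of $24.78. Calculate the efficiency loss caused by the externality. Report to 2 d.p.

Market equilibrium (private): 37.54 + 2.86q = 189.98 - 4.24q → q_m = 21.4704.
Social marginal benefit = demand + MEB = 214.76 - 4.24q.
Set SMB = MC: 214.76 - 4.24q = 37.54 + 2.86q → q* = 24.9606.
The loss is the area between SMB and MC from q* to q_m; with linear curves that's a triangle of height MEB(q_m).
DWL = ½ × 3.4902 × 24.7800 = 43.2436.

DWL = $43.24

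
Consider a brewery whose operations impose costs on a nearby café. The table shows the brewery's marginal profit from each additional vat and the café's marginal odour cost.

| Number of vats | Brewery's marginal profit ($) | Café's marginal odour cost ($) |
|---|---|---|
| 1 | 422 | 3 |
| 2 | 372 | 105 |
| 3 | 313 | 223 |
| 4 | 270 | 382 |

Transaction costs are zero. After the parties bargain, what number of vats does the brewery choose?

3

Bargaining reaches the level where marginal profit last exceeds marginal odour cost.
That holds through level 3 (313 ≥ 223) but not at 4 (270 < 382).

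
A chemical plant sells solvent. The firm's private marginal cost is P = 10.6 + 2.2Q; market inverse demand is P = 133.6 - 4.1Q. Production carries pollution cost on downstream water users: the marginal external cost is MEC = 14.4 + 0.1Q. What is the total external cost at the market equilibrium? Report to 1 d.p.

300.2

Market equilibrium (private): 10.6 + 2.2Q = 133.6 - 4.1Q → Q_m = 19.5238.
Total external cost = ∫₀^{Q_m} (14.4 + 0.1Q) dQ = 14.4×19.5238 + ½×0.1×19.5238² = 300.2017.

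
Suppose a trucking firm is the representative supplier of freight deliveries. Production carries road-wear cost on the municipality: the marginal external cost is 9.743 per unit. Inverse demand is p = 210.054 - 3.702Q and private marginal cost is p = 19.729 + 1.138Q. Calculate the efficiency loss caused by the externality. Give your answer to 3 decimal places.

Market equilibrium (private): 19.729 + 1.138Q = 210.054 - 3.702Q → Q_m = 39.3233.
Social marginal cost = private MC + MEC = 29.472 + 1.138Q.
Set SMC = demand: 29.472 + 1.138Q = 210.054 - 3.702Q → Q* = 37.3103.
The welfare-loss triangle has base |Q_m − Q*| and height MEC(Q_m) (the vertical gap between SMC and demand is zero at Q* and MEC at Q_m).
DWL = ½ × 2.0130 × 9.7430 = 9.8063.

DWL = 9.806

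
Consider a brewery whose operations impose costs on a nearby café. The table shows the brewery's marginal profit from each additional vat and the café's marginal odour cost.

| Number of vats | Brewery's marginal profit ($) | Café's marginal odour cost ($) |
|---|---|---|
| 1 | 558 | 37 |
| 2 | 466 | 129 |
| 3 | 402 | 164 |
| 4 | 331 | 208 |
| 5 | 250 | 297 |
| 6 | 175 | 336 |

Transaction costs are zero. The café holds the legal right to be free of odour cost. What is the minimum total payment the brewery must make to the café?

Efficient level: marginal profit ≥ marginal odour cost through level 4, so k* = 4.
With the café holding the right, the brewery must at least compensate total damage at k*: 37 + 129 + 164 + 208 = 538.

$538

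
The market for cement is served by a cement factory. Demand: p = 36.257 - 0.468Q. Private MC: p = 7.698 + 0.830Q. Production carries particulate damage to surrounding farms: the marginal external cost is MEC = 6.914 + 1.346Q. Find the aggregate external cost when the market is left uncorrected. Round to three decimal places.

Market equilibrium (private): 7.698 + 0.830Q = 36.257 - 0.468Q → Q_m = 22.0023.
Total external cost = ∫₀^{Q_m} (6.914 + 1.346Q) dQ = 6.914×22.0023 + ½×1.346×22.0023² = 477.9240.

477.924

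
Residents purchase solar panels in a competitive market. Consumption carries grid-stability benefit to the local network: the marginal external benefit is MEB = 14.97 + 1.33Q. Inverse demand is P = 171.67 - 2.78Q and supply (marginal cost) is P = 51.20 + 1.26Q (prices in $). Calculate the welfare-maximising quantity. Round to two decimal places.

Social marginal benefit = demand + MEB = 186.64 - 1.45Q.
Set SMB = MC: 186.64 - 1.45Q = 51.20 + 1.26Q → Q* = 49.9779.

Q* = 49.98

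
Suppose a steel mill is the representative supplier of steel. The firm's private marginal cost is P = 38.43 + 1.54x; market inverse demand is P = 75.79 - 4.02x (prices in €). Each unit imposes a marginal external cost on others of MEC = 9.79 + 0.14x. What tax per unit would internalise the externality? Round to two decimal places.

tax = €10.47 per unit

Social marginal cost = private MC + MEC = 48.22 + 1.68x.
Set SMC = demand: 48.22 + 1.68x = 75.79 - 4.02x → x* = 4.8368.
The Pigouvian tax equals MEC at x*: 9.79 + 0.14×4.8368 = 10.4672.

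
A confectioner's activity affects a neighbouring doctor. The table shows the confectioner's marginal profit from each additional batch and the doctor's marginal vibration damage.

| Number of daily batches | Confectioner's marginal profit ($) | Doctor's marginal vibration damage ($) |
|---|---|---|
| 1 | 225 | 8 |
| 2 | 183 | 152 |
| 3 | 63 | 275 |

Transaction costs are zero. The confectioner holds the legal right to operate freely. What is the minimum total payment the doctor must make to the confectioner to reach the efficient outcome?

$63

Left alone the confectioner would choose level 3 (marginal profit stays positive).
Efficient level: k* = 2 (marginal profit ≥ marginal vibration damage through 2).
The doctor must at least cover the confectioner's forgone profit from cutting 3→2: 63 = 63.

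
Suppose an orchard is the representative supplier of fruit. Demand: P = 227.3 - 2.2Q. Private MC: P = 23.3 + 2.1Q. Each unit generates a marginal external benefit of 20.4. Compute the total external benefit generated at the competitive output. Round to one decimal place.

967.8

Market equilibrium (private): 23.3 + 2.1Q = 227.3 - 2.2Q → Q_m = 47.4419.
Total external benefit = MEB × Q_m = 20.4 × 47.4419 = 967.8148.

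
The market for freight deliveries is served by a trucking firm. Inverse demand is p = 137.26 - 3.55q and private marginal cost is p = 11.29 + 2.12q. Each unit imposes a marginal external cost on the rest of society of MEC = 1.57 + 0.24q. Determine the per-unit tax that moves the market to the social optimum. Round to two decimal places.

tax = 6.62 per unit

Social marginal cost = private MC + MEC = 12.86 + 2.36q.
Set SMC = demand: 12.86 + 2.36q = 137.26 - 3.55q → q* = 21.0491.
The Pigouvian tax equals MEC at q*: 1.57 + 0.24×21.0491 = 6.6218.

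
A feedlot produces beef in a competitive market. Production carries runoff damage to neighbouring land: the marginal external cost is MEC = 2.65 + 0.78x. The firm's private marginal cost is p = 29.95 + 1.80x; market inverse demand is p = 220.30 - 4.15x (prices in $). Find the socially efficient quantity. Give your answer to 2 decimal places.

x* = 27.89

Social marginal cost = private MC + MEC = 32.60 + 2.58x.
Set SMC = demand: 32.60 + 2.58x = 220.30 - 4.15x → x* = 27.8900.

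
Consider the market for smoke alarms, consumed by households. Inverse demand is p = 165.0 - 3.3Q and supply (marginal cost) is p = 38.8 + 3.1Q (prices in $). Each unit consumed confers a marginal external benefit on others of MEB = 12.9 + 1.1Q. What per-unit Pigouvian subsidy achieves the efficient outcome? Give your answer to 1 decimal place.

subsidy = $41.8 per unit

Social marginal benefit = demand + MEB = 177.9 - 2.2Q.
Set SMB = MC: 177.9 - 2.2Q = 38.8 + 3.1Q → Q* = 26.2453.
The Pigouvian subsidy equals MEB at Q*: 12.9 + 1.1×26.2453 = 41.7698.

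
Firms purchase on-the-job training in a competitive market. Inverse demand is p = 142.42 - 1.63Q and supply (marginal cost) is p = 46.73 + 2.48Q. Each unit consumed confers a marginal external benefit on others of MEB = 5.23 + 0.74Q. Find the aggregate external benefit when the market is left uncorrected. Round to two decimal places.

322.33

Market equilibrium (private): 46.73 + 2.48Q = 142.42 - 1.63Q → Q_m = 23.2822.
Total external benefit = ∫₀^{Q_m} (5.23 + 0.74Q) dQ = 5.23×23.2822 + ½×0.74×23.2822² = 322.3284.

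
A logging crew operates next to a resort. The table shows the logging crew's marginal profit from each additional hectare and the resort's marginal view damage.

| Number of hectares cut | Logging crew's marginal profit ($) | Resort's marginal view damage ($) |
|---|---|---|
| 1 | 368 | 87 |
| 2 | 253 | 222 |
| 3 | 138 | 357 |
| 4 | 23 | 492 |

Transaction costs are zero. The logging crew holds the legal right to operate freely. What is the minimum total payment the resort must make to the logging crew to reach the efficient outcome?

$161

Left alone the logging crew would choose level 4 (marginal profit stays positive).
Efficient level: k* = 2 (marginal profit ≥ marginal view damage through 2).
The resort must at least cover the logging crew's forgone profit from cutting 4→2: 138 + 23 = 161.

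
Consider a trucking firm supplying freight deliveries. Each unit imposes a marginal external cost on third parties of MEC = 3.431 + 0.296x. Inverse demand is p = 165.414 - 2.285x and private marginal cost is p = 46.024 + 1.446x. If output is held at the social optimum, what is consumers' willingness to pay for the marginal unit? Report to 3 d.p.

P = 99.617

Social marginal cost = private MC + MEC = 49.455 + 1.742x.
Set SMC = demand: 49.455 + 1.742x = 165.414 - 2.285x → x* = 28.7954.
Consumer price on the demand curve at x*: 165.414 − 2.285×28.7954 = 99.6165.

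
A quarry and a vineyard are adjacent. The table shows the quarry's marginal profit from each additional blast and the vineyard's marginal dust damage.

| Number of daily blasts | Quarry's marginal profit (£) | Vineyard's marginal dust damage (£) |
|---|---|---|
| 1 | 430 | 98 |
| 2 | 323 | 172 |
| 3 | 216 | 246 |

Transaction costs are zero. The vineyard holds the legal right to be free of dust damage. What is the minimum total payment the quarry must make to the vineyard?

Efficient level: marginal profit ≥ marginal dust damage through level 2, so k* = 2.
With the vineyard holding the right, the quarry must at least compensate total damage at k*: 98 + 172 = 270.

£270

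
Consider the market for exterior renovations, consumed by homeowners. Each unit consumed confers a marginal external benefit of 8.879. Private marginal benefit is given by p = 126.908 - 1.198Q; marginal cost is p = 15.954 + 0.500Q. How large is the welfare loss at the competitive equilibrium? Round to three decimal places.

DWL = 23.215

Market equilibrium (private): 15.954 + 0.500Q = 126.908 - 1.198Q → Q_m = 65.3439.
Social marginal benefit = demand + MEB = 135.787 - 1.198Q.
Set SMB = MC: 135.787 - 1.198Q = 15.954 + 0.500Q → Q* = 70.5730.
The loss is the area between SMB and MC from Q* to Q_m; with linear curves that's a triangle of height MEB(Q_m).
DWL = ½ × 5.2291 × 8.8790 = 23.2146.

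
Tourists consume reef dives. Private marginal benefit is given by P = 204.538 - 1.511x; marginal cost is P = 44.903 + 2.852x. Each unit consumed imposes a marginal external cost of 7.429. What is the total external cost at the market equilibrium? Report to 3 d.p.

Market equilibrium (private): 44.903 + 2.852x = 204.538 - 1.511x → x_m = 36.5884.
Total external cost = MEC × x_m = 7.429 × 36.5884 = 271.8152.

271.815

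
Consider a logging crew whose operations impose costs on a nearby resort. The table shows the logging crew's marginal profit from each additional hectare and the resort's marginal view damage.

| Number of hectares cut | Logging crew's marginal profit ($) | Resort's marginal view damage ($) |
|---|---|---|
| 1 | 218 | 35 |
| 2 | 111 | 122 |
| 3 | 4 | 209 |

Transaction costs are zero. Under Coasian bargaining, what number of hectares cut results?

1

Bargaining reaches the level where marginal profit last exceeds marginal view damage.
That holds through level 1 (218 ≥ 35) but not at 2 (111 < 122).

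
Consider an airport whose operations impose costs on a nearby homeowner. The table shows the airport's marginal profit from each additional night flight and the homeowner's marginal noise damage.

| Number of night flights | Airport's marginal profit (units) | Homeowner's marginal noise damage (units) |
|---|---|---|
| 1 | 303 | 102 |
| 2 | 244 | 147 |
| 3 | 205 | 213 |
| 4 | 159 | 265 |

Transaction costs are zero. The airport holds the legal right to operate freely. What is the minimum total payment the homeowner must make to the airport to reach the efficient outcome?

Left alone the airport would choose level 4 (marginal profit stays positive).
Efficient level: k* = 2 (marginal profit ≥ marginal noise damage through 2).
The homeowner must at least cover the airport's forgone profit from cutting 4→2: 205 + 159 = 364.

364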